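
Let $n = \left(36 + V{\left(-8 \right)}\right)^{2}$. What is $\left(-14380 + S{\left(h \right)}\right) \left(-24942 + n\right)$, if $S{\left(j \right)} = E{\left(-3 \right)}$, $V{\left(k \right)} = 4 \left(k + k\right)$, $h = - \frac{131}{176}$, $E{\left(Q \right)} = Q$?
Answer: $347464514$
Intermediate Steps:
$h = - \frac{131}{176}$ ($h = \left(-131\right) \frac{1}{176} = - \frac{131}{176} \approx -0.74432$)
$V{\left(k \right)} = 8 k$ ($V{\left(k \right)} = 4 \cdot 2 k = 8 k$)
$S{\left(j \right)} = -3$
$n = 784$ ($n = \left(36 + 8 \left(-8\right)\right)^{2} = \left(36 - 64\right)^{2} = \left(-28\right)^{2} = 784$)
$\left(-14380 + S{\left(h \right)}\right) \left(-24942 + n\right) = \left(-14380 - 3\right) \left(-24942 + 784\right) = \left(-14383\right) \left(-24158\right) = 347464514$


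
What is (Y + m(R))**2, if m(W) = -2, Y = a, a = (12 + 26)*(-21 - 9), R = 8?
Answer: 1304164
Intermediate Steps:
a = -1140 (a = 38*(-30) = -1140)
Y = -1140
(Y + m(R))**2 = (-1140 - 2)**2 = (-1142)**2 = 1304164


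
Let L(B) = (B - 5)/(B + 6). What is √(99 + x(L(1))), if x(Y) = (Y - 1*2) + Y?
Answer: √4697/7 ≈ 9.7907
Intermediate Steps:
L(B) = (-5 + B)/(6 + B)
x(Y) = -2 + 2*Y (x(Y) = (Y - 2) + Y = (-2 + Y) + Y = -2 + 2*Y)
√(99 + x(L(1))) = √(99 + (-2 + 2*((-5 + 1)/(6 + 1)))) = √(99 + (-2 + 2*(-4/7))) = √(99 + (-2 - 8/7)) = √(99 - 22/7) = √(671/7) = √4697/7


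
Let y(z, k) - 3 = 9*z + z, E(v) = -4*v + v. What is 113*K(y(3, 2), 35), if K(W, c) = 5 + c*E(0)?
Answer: 565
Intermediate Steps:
E(v) = -3*v
y(z, k) = 3 + 10*z (y(z, k) = 3 + (9*z + z) = 3 + 10*z)
K(W, c) = 5 (K(W, c) = 5 + c*(-3*0) = 5 + c*0 = 5 + 0 = 5)
113*K(y(3, 2), 35) = 113*5 = 565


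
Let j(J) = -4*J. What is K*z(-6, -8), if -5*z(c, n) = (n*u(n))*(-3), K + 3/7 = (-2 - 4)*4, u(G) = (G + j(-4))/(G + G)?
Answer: -2052/35 ≈ -58.629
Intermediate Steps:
u(G) = (16 + G)/(2*G) (u(G) = (G - 4*(-4))/(G + G) = (G + 16)/((2*G)) = (16 + G)*(1/(2*G)) = (16 + G)/(2*G))
K = -171/7 (K = -3/7 + (-2 - 4)*4 = -3/7 - 6*4 = -3/7 - 24 = -171/7 ≈ -24.429)
z(c, n) = 24/5 + 3*n/10 (z(c, n) = -n*((16 + n)/(2*n))*(-3)/5 = -(8 + n/2)*(-3)/5 = -(-24 - 3*n/2)/5 = 24/5 + 3*n/10)
K*z(-6, -8) = -171*(24/5 + (3/10)*(-8))/7 = -171*(24/5 - 12/5)/7 = -171/7*12/5 = -2052/35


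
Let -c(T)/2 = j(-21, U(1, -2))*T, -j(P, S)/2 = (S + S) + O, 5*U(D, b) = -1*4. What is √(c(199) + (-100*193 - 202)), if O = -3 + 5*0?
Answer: I*√579090/5 ≈ 152.2*I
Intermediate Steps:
U(D, b) = -⅘ (U(D, b) = (-1*4)/5 = (⅕)*(-4) = -⅘)
O = -3 (O = -3 + 0 = -3)
j(P, S) = 6 - 4*S (j(P, S) = -2*((S + S) - 3) = -2*(2*S - 3) = -2*(-3 + 2*S) = 6 - 4*S)
c(T) = -92*T/5 (c(T) = -2*(6 - 4*(-⅘))*T = -2*(6 + 16/5)*T = -92*T/5)
√(c(199) + (-100*193 - 202)) = √(-92/5*199 + (-100*193 - 202)) = √(-18308/5 + (-19300 - 202)) = √(-18308/5 - 19502) = √(-115818/5) = I*√579090/5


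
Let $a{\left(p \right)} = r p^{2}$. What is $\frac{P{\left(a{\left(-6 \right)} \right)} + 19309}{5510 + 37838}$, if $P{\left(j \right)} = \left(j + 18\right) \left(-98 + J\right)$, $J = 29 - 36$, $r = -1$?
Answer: $\frac{21199}{43348} \approx 0.48904$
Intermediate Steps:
$J = -7$ ($J = 29 - 36 = -7$)
$a{\left(p \right)} = - p^{2}$
$P{\left(j \right)} = -1890 - 105 j$ ($P{\left(j \right)} = \left(j + 18\right) \left(-98 - 7\right) = \left(18 + j\right) \left(-105\right) = -1890 - 105 j$)
$\frac{P{\left(a{\left(-6 \right)} \right)} + 19309}{5510 + 37838} = \frac{\left(-1890 - 105 \left(- \left(-6\right)^{2}\right)\right) + 19309}{5510 + 37838} = \frac{\left(-1890 - 105 \left(\left(-1\right) 36\right)\right) + 19309}{43348} = \left(\left(-1890 - -3780\right) + 19309\right) \frac{1}{43348} = \left(\left(-1890 + 3780\right) + 19309\right) \frac{1}{43348} = \left(1890 + 19309\right) \frac{1}{43348} = 21199 \cdot \frac{1}{43348} = \frac{21199}{43348}$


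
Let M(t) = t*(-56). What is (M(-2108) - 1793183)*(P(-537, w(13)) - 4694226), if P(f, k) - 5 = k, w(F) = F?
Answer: 7863432118080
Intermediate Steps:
M(t) = -56*t
P(f, k) = 5 + k
(M(-2108) - 1793183)*(P(-537, w(13)) - 4694226) = (-56*(-2108) - 1793183)*((5 + 13) - 4694226) = (118048 - 1793183)*(18 - 4694226) = -1675135*(-4694208) = 7863432118080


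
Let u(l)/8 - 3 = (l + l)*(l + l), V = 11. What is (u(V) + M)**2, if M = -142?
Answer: 14092516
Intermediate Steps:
u(l) = 24 + 32*l**2 (u(l) = 24 + 8*((l + l)*(l + l)) = 24 + 8*((2*l)*(2*l)) = 24 + 8*(4*l**2) = 24 + 32*l**2)
(u(V) + M)**2 = ((24 + 32*11**2) - 142)**2 = ((24 + 32*121) - 142)**2 = ((24 + 3872) - 142)**2 = (3896 - 142)**2 = 3754**2 = 14092516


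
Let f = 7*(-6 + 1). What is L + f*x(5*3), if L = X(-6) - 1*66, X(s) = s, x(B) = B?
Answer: -597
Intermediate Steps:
L = -72 (L = -6 - 1*66 = -6 - 66 = -72)
f = -35 (f = 7*(-5) = -35)
L + f*x(5*3) = -72 - 175*3 = -72 - 35*15 = -72 - 525 = -597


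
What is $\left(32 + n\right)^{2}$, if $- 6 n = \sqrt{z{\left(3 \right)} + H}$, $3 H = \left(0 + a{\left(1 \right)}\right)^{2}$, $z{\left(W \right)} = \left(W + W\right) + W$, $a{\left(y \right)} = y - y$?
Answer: $\frac{3969}{4} \approx 992.25$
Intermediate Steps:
$a{\left(y \right)} = 0$
$z{\left(W \right)} = 3 W$ ($z{\left(W \right)} = 2 W + W = 3 W$)
$H = 0$ ($H = \frac{\left(0 + 0\right)^{2}}{3} = \frac{0^{2}}{3} = \frac{1}{3} \cdot 0 = 0$)
$n = - \frac{1}{2}$ ($n = - \frac{\sqrt{3 \cdot 3 + 0}}{6} = - \frac{\sqrt{9 + 0}}{6} = - \frac{\sqrt{9}}{6} = \left(- \frac{1}{6}\right) 3 = - \frac{1}{2} \approx -0.5$)
$\left(32 + n\right)^{2} = \left(32 - \frac{1}{2}\right)^{2} = \left(\frac{63}{2}\right)^{2} = \frac{3969}{4}$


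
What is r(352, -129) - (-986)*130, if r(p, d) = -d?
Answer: 128309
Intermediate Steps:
r(352, -129) - (-986)*130 = -1*(-129) - (-986)*130 = 129 - 1*(-128180) = 129 + 128180 = 128309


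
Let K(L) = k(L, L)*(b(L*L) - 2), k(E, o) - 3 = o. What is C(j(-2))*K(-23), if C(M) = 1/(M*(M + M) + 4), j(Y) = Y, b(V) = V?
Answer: -2635/3 ≈ -878.33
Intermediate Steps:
k(E, o) = 3 + o
C(M) = 1/(4 + 2*M²) (C(M) = 1/(M*(2*M) + 4) = 1/(2*M² + 4) = 1/(4 + 2*M²))
K(L) = (-2 + L²)*(3 + L) (K(L) = (3 + L)*(L*L - 2) = (3 + L)*(L² - 2) = (3 + L)*(-2 + L²) = (-2 + L²)*(3 + L))
C(j(-2))*K(-23) = (1/(2*(2 + (-2)²)))*((-2 + (-23)²)*(3 - 23)) = (1/(2*(2 + 4)))*((-2 + 529)*(-20)) = ((½)/6)*(527*(-20)) = ((½)*(⅙))*(-10540) = (1/12)*(-10540) = -2635/3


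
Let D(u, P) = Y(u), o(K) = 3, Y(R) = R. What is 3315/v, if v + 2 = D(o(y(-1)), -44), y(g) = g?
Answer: 3315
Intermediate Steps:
D(u, P) = u
v = 1 (v = -2 + 3 = 1)
3315/v = 3315/1 = 3315*1 = 3315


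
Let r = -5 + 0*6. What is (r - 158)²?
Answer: 26569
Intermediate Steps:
r = -5 (r = -5 + 0 = -5)
(r - 158)² = (-5 - 158)² = (-163)² = 26569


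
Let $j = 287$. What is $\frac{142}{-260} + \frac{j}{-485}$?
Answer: $- \frac{14349}{12610} \approx -1.1379$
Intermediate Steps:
$\frac{142}{-260} + \frac{j}{-485} = \frac{142}{-260} + \frac{287}{-485} = 142 \left(- \frac{1}{260}\right) + 287 \left(- \frac{1}{485}\right) = - \frac{71}{130} - \frac{287}{485} = - \frac{14349}{12610}$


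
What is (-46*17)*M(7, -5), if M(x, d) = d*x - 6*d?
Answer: 3910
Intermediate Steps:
M(x, d) = -6*d + d*x
(-46*17)*M(7, -5) = (-46*17)*(-5*(-6 + 7)) = -(-3910) = -782*(-5) = 3910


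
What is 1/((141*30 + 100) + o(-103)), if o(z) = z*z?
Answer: 1/14939 ≈ 6.6939e-5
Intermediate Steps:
o(z) = z²
1/((141*30 + 100) + o(-103)) = 1/((141*30 + 100) + (-103)²) = 1/((4230 + 100) + 10609) = 1/(4330 + 10609) = 1/14939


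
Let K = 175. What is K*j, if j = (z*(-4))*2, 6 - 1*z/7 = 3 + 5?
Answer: 19600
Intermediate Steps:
z = -14 (z = 42 - 7*(3 + 5) = 42 - 7*8 = 42 - 56 = -14)
j = 112 (j = -14*(-4)*2 = 56*2 = 112)
K*j = 175*112 = 19600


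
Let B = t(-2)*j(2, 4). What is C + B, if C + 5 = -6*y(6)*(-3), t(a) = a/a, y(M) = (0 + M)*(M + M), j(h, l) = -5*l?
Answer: 1271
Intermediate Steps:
y(M) = 2*M² (y(M) = M*(2*M) = 2*M²)
t(a) = 1
B = -20 (B = 1*(-5*4) = 1*(-20) = -20)
C = 1291 (C = -5 - 12*6²*(-3) = -5 - 12*36*(-3) = -5 - 6*72*(-3) = -5 - 432*(-3) = -5 + 1296 = 1291)
C + B = 1291 - 20 = 1271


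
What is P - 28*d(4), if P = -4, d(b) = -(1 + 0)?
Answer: 24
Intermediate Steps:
d(b) = -1 (d(b) = -1*1 = -1)
P - 28*d(4) = -4 - 28*(-1) = -4 + 28 = 24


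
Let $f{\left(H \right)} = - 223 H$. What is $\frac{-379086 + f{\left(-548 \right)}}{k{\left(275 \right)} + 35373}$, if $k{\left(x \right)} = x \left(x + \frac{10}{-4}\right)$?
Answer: $- \frac{513764}{220621} \approx -2.3287$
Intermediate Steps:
$k{\left(x \right)} = x \left(- \frac{5}{2} + x\right)$ ($k{\left(x \right)} = x \left(x + 10 \left(- \frac{1}{4}\right)\right) = x \left(x - \frac{5}{2}\right) = x \left(- \frac{5}{2} + x\right)$)
$\frac{-379086 + f{\left(-548 \right)}}{k{\left(275 \right)} + 35373} = \frac{-379086 - -122204}{\frac{1}{2} \cdot 275 \left(-5 + 2 \cdot 275\right) + 35373} = \frac{-379086 + 122204}{\frac{1}{2} \cdot 275 \left(-5 + 550\right) + 35373} = - \frac{256882}{\frac{1}{2} \cdot 275 \cdot 545 + 35373} = - \frac{256882}{\frac{149875}{2} + 35373} = - \frac{256882}{\frac{220621}{2}} = \left(-256882\right) \frac{2}{220621} = - \frac{513764}{220621}$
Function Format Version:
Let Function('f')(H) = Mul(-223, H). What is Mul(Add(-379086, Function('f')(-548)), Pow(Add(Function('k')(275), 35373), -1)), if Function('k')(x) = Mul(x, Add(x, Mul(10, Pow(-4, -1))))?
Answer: Rational(-513764, 220621) ≈ -2.3287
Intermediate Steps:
Function('k')(x) = Mul(x, Add(Rational(-5, 2), x)) (Function('k')(x) = Mul(x, Add(x, Mul(10, Rational(-1, 4)))) = Mul(x, Add(x, Rational(-5, 2))) = Mul(x, Add(Rational(-5, 2), x)))
Mul(Add(-379086, Function('f')(-548)), Pow(Add(Function('k')(275), 35373), -1)) = Mul(Add(-379086, Mul(-223, -548)), Pow(Add(Mul(Rational(1, 2), 275, Add(-5, Mul(2, 275))), 35373), -1)) = Mul(Add(-379086, 122204), Pow(Add(Mul(Rational(1, 2), 275, Add(-5, 550)), 35373), -1)) = Mul(-256882, Pow(Add(Mul(Rational(1, 2), 275, 545), 35373), -1)) = Mul(-256882, Pow(Add(Rational(149875, 2), 35373), -1)) = Mul(-256882, Pow(Rational(220621, 2), -1)) = Mul(-256882, Rational(2, 220621)) = Rational(-513764, 220621)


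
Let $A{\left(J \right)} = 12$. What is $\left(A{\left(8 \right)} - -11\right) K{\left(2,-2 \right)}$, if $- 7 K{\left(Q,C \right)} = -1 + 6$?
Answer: $- \frac{115}{7} \approx -16.429$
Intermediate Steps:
$K{\left(Q,C \right)} = - \frac{5}{7}$ ($K{\left(Q,C \right)} = - \frac{-1 + 6}{7} = \left(- \frac{1}{7}\right) 5 = - \frac{5}{7}$)
$\left(A{\left(8 \right)} - -11\right) K{\left(2,-2 \right)} = \left(12 - -11\right) \left(- \frac{5}{7}\right) = \left(12 + 11\right) \left(- \frac{5}{7}\right) = 23 \left(- \frac{5}{7}\right) = - \frac{115}{7}$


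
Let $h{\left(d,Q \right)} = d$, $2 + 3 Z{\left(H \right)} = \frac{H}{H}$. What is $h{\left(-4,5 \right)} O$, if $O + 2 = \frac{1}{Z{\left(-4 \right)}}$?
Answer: $20$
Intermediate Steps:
$Z{\left(H \right)} = - \frac{1}{3}$ ($Z{\left(H \right)} = - \frac{2}{3} + \frac{H \frac{1}{H}}{3} = - \frac{2}{3} + \frac{1}{3} \cdot 1 = - \frac{2}{3} + \frac{1}{3} = - \frac{1}{3}$)
$O = -5$ ($O = -2 + \frac{1}{- \frac{1}{3}} = -2 - 3 = -5$)
$h{\left(-4,5 \right)} O = \left(-4\right) \left(-5\right) = 20$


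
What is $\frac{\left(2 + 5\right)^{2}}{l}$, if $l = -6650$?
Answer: $- \frac{7}{950} \approx -0.0073684$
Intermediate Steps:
$\frac{\left(2 + 5\right)^{2}}{l} = \frac{\left(2 + 5\right)^{2}}{-6650} = 7^{2} \left(- \frac{1}{6650}\right) = 49 \left(- \frac{1}{6650}\right) = - \frac{7}{950}$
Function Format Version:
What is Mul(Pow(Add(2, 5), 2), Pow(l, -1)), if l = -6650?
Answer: Rational(-7, 950) ≈ -0.0073684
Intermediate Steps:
Mul(Pow(Add(2, 5), 2), Pow(l, -1)) = Mul(Pow(Add(2, 5), 2), Pow(-6650, -1)) = Mul(Pow(7, 2), Rational(-1, 6650)) = Mul(49, Rational(-1, 6650)) = Rational(-7, 950)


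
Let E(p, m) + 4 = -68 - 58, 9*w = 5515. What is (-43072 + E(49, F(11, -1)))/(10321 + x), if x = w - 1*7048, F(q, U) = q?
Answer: -194409/17486 ≈ -11.118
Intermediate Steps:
w = 5515/9 (w = (1/9)*5515 = 5515/9 ≈ 612.78)
x = -57917/9 (x = 5515/9 - 1*7048 = 5515/9 - 7048 = -57917/9 ≈ -6435.2)
E(p, m) = -130 (E(p, m) = -4 + (-68 - 58) = -4 - 126 = -130)
(-43072 + E(49, F(11, -1)))/(10321 + x) = (-43072 - 130)/(10321 - 57917/9) = -43202/34972/9 = -43202*9/34972 = -194409/17486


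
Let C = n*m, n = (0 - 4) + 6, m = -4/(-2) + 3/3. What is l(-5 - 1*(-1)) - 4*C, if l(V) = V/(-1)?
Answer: -20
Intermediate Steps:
m = 3 (m = -4*(-½) + 3*(⅓) = 2 + 1 = 3)
l(V) = -V (l(V) = V*(-1) = -V)
n = 2 (n = -4 + 6 = 2)
C = 6 (C = 2*3 = 6)
l(-5 - 1*(-1)) - 4*C = -(-5 - 1*(-1)) - 4*6 = -(-5 + 1) - 24 = -1*(-4) - 24 = 4 - 24 = -20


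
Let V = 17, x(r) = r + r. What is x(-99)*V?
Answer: -3366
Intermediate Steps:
x(r) = 2*r
x(-99)*V = (2*(-99))*17 = -198*17 = -3366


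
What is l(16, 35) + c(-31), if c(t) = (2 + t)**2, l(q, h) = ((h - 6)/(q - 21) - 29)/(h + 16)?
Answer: 71427/85 ≈ 840.32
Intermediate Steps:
l(q, h) = (-29 + (-6 + h)/(-21 + q))/(16 + h) (l(q, h) = ((-6 + h)/(-21 + q) - 29)/(16 + h) = (-29 + (-6 + h)/(-21 + q))/(16 + h))
l(16, 35) + c(-31) = (603 + 35 - 29*16)/(-336 - 21*35 + 16*16 + 35*16) + (2 - 31)**2 = (603 + 35 - 464)/(-336 - 735 + 256 + 560) + (-29)**2 = 174/(-255) + 841 = -1/255*174 + 841 = -58/85 + 841 = 71427/85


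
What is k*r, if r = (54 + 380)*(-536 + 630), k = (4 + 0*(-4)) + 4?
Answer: 326368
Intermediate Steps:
k = 8 (k = (4 + 0) + 4 = 4 + 4 = 8)
r = 40796 (r = 434*94 = 40796)
k*r = 8*40796 = 326368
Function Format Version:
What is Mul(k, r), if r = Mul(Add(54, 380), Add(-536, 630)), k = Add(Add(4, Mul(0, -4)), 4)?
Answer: 326368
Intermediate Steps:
k = 8 (k = Add(Add(4, 0), 4) = Add(4, 4) = 8)
r = 40796 (r = Mul(434, 94) = 40796)
Mul(k, r) = Mul(8, 40796) = 326368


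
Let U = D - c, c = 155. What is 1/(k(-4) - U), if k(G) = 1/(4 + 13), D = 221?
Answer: -17/1121 ≈ -0.015165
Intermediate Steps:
k(G) = 1/17
U = 66 (U = 221 - 1*155 = 221 - 155 = 66)
1/(k(-4) - U) = 1/(1/17 - 1*66) = 1/(1/17 - 66) = 1/(-1121/17) = -17/1121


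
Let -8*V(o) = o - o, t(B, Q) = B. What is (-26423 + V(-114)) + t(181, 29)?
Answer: -26242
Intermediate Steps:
V(o) = 0 (V(o) = -(o - o)/8 = -⅛*0 = 0)
(-26423 + V(-114)) + t(181, 29) = (-26423 + 0) + 181 = -26423 + 181 = -26242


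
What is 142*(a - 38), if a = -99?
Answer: -19454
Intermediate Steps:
142*(a - 38) = 142*(-99 - 38) = 142*(-137) = -19454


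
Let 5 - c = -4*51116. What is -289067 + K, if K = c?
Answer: -84598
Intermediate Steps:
c = 204469 (c = 5 - (-4)*51116 = 5 - 1*(-204464) = 5 + 204464 = 204469)
K = 204469
-289067 + K = -289067 + 204469 = -84598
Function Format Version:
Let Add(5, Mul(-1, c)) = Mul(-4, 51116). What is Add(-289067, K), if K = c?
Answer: -84598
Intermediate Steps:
c = 204469 (c = Add(5, Mul(-1, Mul(-4, 51116))) = Add(5, Mul(-1, -204464)) = Add(5, 204464) = 204469)
K = 204469
Add(-289067, K) = Add(-289067, 204469) = -84598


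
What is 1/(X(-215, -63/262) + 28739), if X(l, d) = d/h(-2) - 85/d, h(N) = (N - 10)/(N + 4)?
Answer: 33012/960402671 ≈ 3.4373e-5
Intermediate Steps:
h(N) = (-10 + N)/(4 + N)
X(l, d) = -85/d - d/6 (X(l, d) = d/(((-10 - 2)/(4 - 2))) - 85/d = d/((-12/2)) - 85/d = d/(((½)*(-12))) - 85/d = d/(-6) - 85/d = d*(-⅙) - 85/d = -d/6 - 85/d = -85/d - d/6)
1/(X(-215, -63/262) + 28739) = 1/((-85/((-63/262)) - (-21)/(2*262)) + 28739) = 1/((-85/((-63*1/262)) - (-21)/(2*262)) + 28739) = 1/((-85/(-63/262) - ⅙*(-63/262)) + 28739) = 1/((-85*(-262/63) + 21/524) + 28739) = 1/((22270/63 + 21/524) + 28739) = 1/(11670803/33012 + 28739) = 1/(960402671/33012) = 33012/960402671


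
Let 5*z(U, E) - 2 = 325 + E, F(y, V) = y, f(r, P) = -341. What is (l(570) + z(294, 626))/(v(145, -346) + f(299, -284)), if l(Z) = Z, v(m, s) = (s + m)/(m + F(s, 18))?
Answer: -3803/1700 ≈ -2.2371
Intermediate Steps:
z(U, E) = 327/5 + E/5 (z(U, E) = ⅖ + (325 + E)/5 = ⅖ + (65 + E/5) = 327/5 + E/5)
v(m, s) = 1 (v(m, s) = (s + m)/(m + s) = (m + s)/(m + s) = 1)
(l(570) + z(294, 626))/(v(145, -346) + f(299, -284)) = (570 + (327/5 + (⅕)*626))/(1 - 341) = (570 + (327/5 + 626/5))/(-340) = (570 + 953/5)*(-1/340) = (3803/5)*(-1/340) = -3803/1700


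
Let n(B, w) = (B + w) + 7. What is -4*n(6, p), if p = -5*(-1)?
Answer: -72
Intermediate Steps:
p = 5
n(B, w) = 7 + B + w
-4*n(6, p) = -4*(7 + 6 + 5) = -4*18 = -72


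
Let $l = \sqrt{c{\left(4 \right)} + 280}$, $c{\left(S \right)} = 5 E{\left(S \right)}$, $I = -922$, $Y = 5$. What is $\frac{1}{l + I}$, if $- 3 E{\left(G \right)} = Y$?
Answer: $- \frac{2766}{2549437} - \frac{\sqrt{2445}}{2549437} \approx -0.0011043$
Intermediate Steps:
$E{\left(G \right)} = - \frac{5}{3}$ ($E{\left(G \right)} = \left(- \frac{1}{3}\right) 5 = - \frac{5}{3}$)
$c{\left(S \right)} = - \frac{25}{3}$ ($c{\left(S \right)} = 5 \left(- \frac{5}{3}\right) = - \frac{25}{3}$)
$l = \frac{\sqrt{2445}}{3}$ ($l = \sqrt{- \frac{25}{3} + 280} = \sqrt{\frac{815}{3}} = \frac{\sqrt{2445}}{3} \approx 16.482$)
$\frac{1}{l + I} = \frac{1}{\frac{\sqrt{2445}}{3} - 922} = \frac{1}{-922 + \frac{\sqrt{2445}}{3}}$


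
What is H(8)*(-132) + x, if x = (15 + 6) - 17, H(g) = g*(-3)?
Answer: 3172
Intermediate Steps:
H(g) = -3*g
x = 4 (x = 21 - 17 = 4)
H(8)*(-132) + x = -3*8*(-132) + 4 = -24*(-132) + 4 = 3168 + 4 = 3172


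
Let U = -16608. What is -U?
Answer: 16608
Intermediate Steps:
-U = -1*(-16608) = 16608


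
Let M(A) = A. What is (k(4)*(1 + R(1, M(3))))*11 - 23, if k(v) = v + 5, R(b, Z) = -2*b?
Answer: -122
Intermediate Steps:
k(v) = 5 + v
(k(4)*(1 + R(1, M(3))))*11 - 23 = ((5 + 4)*(1 - 2*1))*11 - 23 = (9*(1 - 2))*11 - 23 = (9*(-1))*11 - 23 = -9*11 - 23 = -99 - 23 = -122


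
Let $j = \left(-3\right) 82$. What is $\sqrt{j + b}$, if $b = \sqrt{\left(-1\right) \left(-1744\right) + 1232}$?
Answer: $\sqrt{-246 + 4 \sqrt{186}} \approx 13.836 i$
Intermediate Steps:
$j = -246$
$b = 4 \sqrt{186}$ ($b = \sqrt{1744 + 1232} = \sqrt{2976} = 4 \sqrt{186} \approx 54.553$)
$\sqrt{j + b} = \sqrt{-246 + 4 \sqrt{186}}$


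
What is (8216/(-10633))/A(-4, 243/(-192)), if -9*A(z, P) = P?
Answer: -525824/95697 ≈ -5.4947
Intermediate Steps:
A(z, P) = -P/9
(8216/(-10633))/A(-4, 243/(-192)) = (8216/(-10633))/((-27/(-192))) = (8216*(-1/10633))/((-27*(-1)/192)) = -8216/(10633*((-1/9*(-81/64)))) = -8216/(10633*9/64) = -8216/10633*64/9 = -525824/95697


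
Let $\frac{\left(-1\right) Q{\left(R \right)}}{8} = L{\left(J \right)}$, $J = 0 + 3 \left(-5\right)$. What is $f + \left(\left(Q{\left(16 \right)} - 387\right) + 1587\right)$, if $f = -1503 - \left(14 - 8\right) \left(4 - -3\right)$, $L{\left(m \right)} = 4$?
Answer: $-377$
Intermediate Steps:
$J = -15$ ($J = 0 - 15 = -15$)
$Q{\left(R \right)} = -32$ ($Q{\left(R \right)} = \left(-8\right) 4 = -32$)
$f = -1545$ ($f = -1503 - 6 \left(4 + 3\right) = -1503 - 6 \cdot 7 = -1503 - 42 = -1545$)
$f + \left(\left(Q{\left(16 \right)} - 387\right) + 1587\right) = -1545 + \left(\left(-32 - 387\right) + 1587\right) = -1545 + \left(-419 + 1587\right) = -1545 + 1168 = -377$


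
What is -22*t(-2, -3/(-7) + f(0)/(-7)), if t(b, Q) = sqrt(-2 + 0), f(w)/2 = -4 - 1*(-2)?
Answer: -22*I*sqrt(2) ≈ -31.113*I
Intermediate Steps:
f(w) = -4 (f(w) = 2*(-4 - 1*(-2)) = 2*(-4 + 2) = 2*(-2) = -4)
t(b, Q) = I*sqrt(2) (t(b, Q) = sqrt(-2) = I*sqrt(2))
-22*t(-2, -3/(-7) + f(0)/(-7)) = -22*I*sqrt(2)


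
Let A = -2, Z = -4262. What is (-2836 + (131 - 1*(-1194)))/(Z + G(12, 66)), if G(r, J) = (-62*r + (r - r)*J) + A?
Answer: 1511/5008 ≈ 0.30172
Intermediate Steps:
G(r, J) = -2 - 62*r (G(r, J) = (-62*r + (r - r)*J) - 2 = (-62*r + 0*J) - 2 = (-62*r + 0) - 2 = -62*r - 2 = -2 - 62*r)
(-2836 + (131 - 1*(-1194)))/(Z + G(12, 66)) = (-2836 + (131 - 1*(-1194)))/(-4262 + (-2 - 62*12)) = (-2836 + (131 + 1194))/(-4262 + (-2 - 744)) = (-2836 + 1325)/(-4262 - 746) = -1511/(-5008) = -1511*(-1/5008) = 1511/5008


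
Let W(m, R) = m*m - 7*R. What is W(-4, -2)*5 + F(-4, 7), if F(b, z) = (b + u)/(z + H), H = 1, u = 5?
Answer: 1201/8 ≈ 150.13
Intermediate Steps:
W(m, R) = m**2 - 7*R
F(b, z) = (5 + b)/(1 + z) (F(b, z) = (b + 5)/(z + 1) = (5 + b)/(1 + z))
W(-4, -2)*5 + F(-4, 7) = ((-4)**2 - 7*(-2))*5 + (5 - 4)/(1 + 7) = (16 + 14)*5 + 1/8 = 30*5 + (1/8)*1 = 150 + 1/8 = 1201/8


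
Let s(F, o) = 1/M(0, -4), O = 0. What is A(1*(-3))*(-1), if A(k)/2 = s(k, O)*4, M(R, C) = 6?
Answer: -4/3 ≈ -1.3333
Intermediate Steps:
s(F, o) = ⅙ (s(F, o) = 1/6 = ⅙)
A(k) = 4/3 (A(k) = 2*((⅙)*4) = 2*(⅔) = 4/3)
A(1*(-3))*(-1) = (4/3)*(-1) = -4/3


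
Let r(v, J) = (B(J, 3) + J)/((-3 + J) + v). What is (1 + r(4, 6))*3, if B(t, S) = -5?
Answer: 24/7 ≈ 3.4286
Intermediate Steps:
r(v, J) = (-5 + J)/(-3 + J + v) (r(v, J) = (-5 + J)/((-3 + J) + v) = (-5 + J)/(-3 + J + v))
(1 + r(4, 6))*3 = (1 + (-5 + 6)/(-3 + 6 + 4))*3 = (1 + 1/7)*3 = (1 + (⅐)*1)*3 = (1 + ⅐)*3 = (8/7)*3 = 24/7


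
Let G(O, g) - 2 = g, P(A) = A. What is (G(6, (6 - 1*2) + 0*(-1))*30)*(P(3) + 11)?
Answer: 2520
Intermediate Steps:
G(O, g) = 2 + g
(G(6, (6 - 1*2) + 0*(-1))*30)*(P(3) + 11) = ((2 + ((6 - 1*2) + 0*(-1)))*30)*(3 + 11) = ((2 + ((6 - 2) + 0))*30)*14 = ((2 + (4 + 0))*30)*14 = ((2 + 4)*30)*14 = (6*30)*14 = 180*14 = 2520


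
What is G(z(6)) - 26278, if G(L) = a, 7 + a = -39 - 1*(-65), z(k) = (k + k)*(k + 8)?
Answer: -26259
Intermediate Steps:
z(k) = 2*k*(8 + k) (z(k) = (2*k)*(8 + k) = 2*k*(8 + k))
a = 19 (a = -7 + (-39 - 1*(-65)) = -7 + (-39 + 65) = -7 + 26 = 19)
G(L) = 19
G(z(6)) - 26278 = 19 - 26278 = -26259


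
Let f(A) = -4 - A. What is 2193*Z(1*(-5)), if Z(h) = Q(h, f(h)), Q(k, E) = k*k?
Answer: 54825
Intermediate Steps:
Q(k, E) = k²
Z(h) = h²
2193*Z(1*(-5)) = 2193*(1*(-5))² = 2193*(-5)² = 2193*25 = 54825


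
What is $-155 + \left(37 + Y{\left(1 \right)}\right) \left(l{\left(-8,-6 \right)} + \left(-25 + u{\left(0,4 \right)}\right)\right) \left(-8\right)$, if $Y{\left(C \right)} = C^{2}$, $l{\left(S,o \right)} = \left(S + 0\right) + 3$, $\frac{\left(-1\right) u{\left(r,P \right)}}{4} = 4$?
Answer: $13829$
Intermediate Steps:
$u{\left(r,P \right)} = -16$ ($u{\left(r,P \right)} = \left(-4\right) 4 = -16$)
$l{\left(S,o \right)} = 3 + S$ ($l{\left(S,o \right)} = S + 3 = 3 + S$)
$-155 + \left(37 + Y{\left(1 \right)}\right) \left(l{\left(-8,-6 \right)} + \left(-25 + u{\left(0,4 \right)}\right)\right) \left(-8\right) = -155 + \left(37 + 1^{2}\right) \left(\left(3 - 8\right) - 41\right) \left(-8\right) = -155 + \left(37 + 1\right) \left(-5 - 41\right) \left(-8\right) = -155 + 38 \left(-46\right) \left(-8\right) = -155 - -13984 = -155 + 13984 = 13829$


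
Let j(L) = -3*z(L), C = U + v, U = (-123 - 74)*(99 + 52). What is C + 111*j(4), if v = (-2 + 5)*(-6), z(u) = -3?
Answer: -28766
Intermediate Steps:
U = -29747 (U = -197*151 = -29747)
v = -18 (v = 3*(-6) = -18)
C = -29765 (C = -29747 - 18 = -29765)
j(L) = 9 (j(L) = -3*(-3) = 9)
C + 111*j(4) = -29765 + 111*9 = -29765 + 999 = -28766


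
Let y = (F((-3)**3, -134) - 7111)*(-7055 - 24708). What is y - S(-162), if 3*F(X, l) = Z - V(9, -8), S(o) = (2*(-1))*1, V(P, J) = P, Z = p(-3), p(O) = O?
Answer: 225993747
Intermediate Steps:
Z = -3
S(o) = -2 (S(o) = -2*1 = -2)
F(X, l) = -4 (F(X, l) = (-3 - 1*9)/3 = (-3 - 9)/3 = (1/3)*(-12) = -4)
y = 225993745 (y = (-4 - 7111)*(-7055 - 24708) = -7115*(-31763) = 225993745)
y - S(-162) = 225993745 - 1*(-2) = 225993745 + 2 = 225993747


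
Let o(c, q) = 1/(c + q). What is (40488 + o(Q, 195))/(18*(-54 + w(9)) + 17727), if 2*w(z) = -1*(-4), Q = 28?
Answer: 9028825/3744393 ≈ 2.4113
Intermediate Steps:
w(z) = 2 (w(z) = (-1*(-4))/2 = (½)*4 = 2)
(40488 + o(Q, 195))/(18*(-54 + w(9)) + 17727) = (40488 + 1/(28 + 195))/(18*(-54 + 2) + 17727) = (40488 + 1/223)/(18*(-52) + 17727) = (40488 + 1/223)/(-936 + 17727) = (9028825/223)/16791 = (9028825/223)*(1/16791) = 9028825/3744393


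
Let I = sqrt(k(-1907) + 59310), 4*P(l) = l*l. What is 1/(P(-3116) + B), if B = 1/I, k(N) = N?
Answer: 139337975692/338223986027635887 - sqrt(57403)/338223986027635887 ≈ 4.1197e-7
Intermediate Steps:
P(l) = l**2/4 (P(l) = (l*l)/4 = l**2/4)
I = sqrt(57403) (I = sqrt(-1907 + 59310) = sqrt(57403) ≈ 239.59)
B = sqrt(57403)/57403 (B = 1/(sqrt(57403)) = sqrt(57403)/57403 ≈ 0.0041738)
1/(P(-3116) + B) = 1/((1/4)*(-3116)**2 + sqrt(57403)/57403) = 1/((1/4)*9709456 + sqrt(57403)/57403) = 1/(2427364 + sqrt(57403)/57403)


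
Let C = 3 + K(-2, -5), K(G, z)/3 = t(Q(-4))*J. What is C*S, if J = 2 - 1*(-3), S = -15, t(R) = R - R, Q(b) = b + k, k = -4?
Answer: -45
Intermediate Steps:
Q(b) = -4 + b (Q(b) = b - 4 = -4 + b)
t(R) = 0
J = 5 (J = 2 + 3 = 5)
K(G, z) = 0 (K(G, z) = 3*(0*5) = 3*0 = 0)
C = 3 (C = 3 + 0 = 3)
C*S = 3*(-15) = -45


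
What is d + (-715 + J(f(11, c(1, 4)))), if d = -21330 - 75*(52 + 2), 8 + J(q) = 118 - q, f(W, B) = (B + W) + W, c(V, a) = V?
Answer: -26008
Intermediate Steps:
f(W, B) = B + 2*W
J(q) = 110 - q (J(q) = -8 + (118 - q) = 110 - q)
d = -25380 (d = -21330 - 75*54 = -21330 - 1*4050 = -21330 - 4050 = -25380)
d + (-715 + J(f(11, c(1, 4)))) = -25380 + (-715 + (110 - (1 + 2*11))) = -25380 + (-715 + (110 - (1 + 22))) = -25380 + (-715 + (110 - 1*23)) = -25380 + (-715 + (110 - 23)) = -25380 + (-715 + 87) = -25380 - 628 = -26008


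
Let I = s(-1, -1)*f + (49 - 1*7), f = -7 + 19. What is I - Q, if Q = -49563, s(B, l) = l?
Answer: 49593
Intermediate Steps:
f = 12
I = 30 (I = -1*12 + (49 - 1*7) = -12 + (49 - 7) = -12 + 42 = 30)
I - Q = 30 - 1*(-49563) = 30 + 49563 = 49593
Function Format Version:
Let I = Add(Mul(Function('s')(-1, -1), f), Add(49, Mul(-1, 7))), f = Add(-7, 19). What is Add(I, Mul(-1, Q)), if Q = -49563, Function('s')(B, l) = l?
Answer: 49593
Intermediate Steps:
f = 12
I = 30 (I = Add(Mul(-1, 12), Add(49, Mul(-1, 7))) = Add(-12, Add(49, -7)) = Add(-12, 42) = 30)
Add(I, Mul(-1, Q)) = Add(30, Mul(-1, -49563)) = Add(30, 49563) = 49593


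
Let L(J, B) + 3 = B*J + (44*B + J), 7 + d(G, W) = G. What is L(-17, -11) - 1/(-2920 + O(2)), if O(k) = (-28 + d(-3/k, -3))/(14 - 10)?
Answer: -7428253/23433 ≈ -317.00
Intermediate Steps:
d(G, W) = -7 + G
O(k) = -35/4 - 3/(4*k) (O(k) = (-28 + (-7 - 3/k))/(14 - 10) = (-35 - 3/k)/4 = (-35 - 3/k)*(¼) = -35/4 - 3/(4*k))
L(J, B) = -3 + J + 44*B + B*J (L(J, B) = -3 + (B*J + (44*B + J)) = -3 + (B*J + (J + 44*B)) = -3 + (J + 44*B + B*J) = -3 + J + 44*B + B*J)
L(-17, -11) - 1/(-2920 + O(2)) = (-3 - 17 + 44*(-11) - 11*(-17)) - 1/(-2920 + (¼)*(-3 - 35*2)/2) = (-3 - 17 - 484 + 187) - 1/(-2920 + (¼)*(½)*(-3 - 70)) = -317 - 1/(-2920 + (¼)*(½)*(-73)) = -317 - 1/(-2920 - 73/8) = -317 - 1/(-23433/8) = -317 - 1*(-8/23433) = -317 + 8/23433 = -7428253/23433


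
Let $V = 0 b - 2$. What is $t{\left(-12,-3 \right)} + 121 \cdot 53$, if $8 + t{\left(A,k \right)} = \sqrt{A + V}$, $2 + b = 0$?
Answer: $6405 + i \sqrt{14} \approx 6405.0 + 3.7417 i$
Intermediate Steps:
$b = -2$ ($b = -2 + 0 = -2$)
$V = -2$ ($V = 0 \left(-2\right) - 2 = 0 - 2 = -2$)
$t{\left(A,k \right)} = -8 + \sqrt{-2 + A}$ ($t{\left(A,k \right)} = -8 + \sqrt{A - 2} = -8 + \sqrt{-2 + A}$)
$t{\left(-12,-3 \right)} + 121 \cdot 53 = \left(-8 + \sqrt{-2 - 12}\right) + 121 \cdot 53 = \left(-8 + \sqrt{-14}\right) + 6413 = \left(-8 + i \sqrt{14}\right) + 6413 = 6405 + i \sqrt{14}$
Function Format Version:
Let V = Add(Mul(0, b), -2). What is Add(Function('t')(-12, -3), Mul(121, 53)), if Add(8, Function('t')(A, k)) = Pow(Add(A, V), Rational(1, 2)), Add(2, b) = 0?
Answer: Add(6405, Mul(I, Pow(14, Rational(1, 2)))) ≈ Add(6405.0, Mul(3.7417, I))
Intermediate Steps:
b = -2 (b = Add(-2, 0) = -2)
V = -2 (V = Add(Mul(0, -2), -2) = Add(0, -2) = -2)
Function('t')(A, k) = Add(-8, Pow(Add(-2, A), Rational(1, 2))) (Function('t')(A, k) = Add(-8, Pow(Add(A, -2), Rational(1, 2))) = Add(-8, Pow(Add(-2, A), Rational(1, 2))))
Add(Function('t')(-12, -3), Mul(121, 53)) = Add(Add(-8, Pow(Add(-2, -12), Rational(1, 2))), Mul(121, 53)) = Add(Add(-8, Pow(-14, Rational(1, 2))), 6413) = Add(Add(-8, Mul(I, Pow(14, Rational(1, 2)))), 6413) = Add(6405, Mul(I, Pow(14, Rational(1, 2))))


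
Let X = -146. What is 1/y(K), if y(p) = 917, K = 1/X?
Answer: 1/917 ≈ 0.0010905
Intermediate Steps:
K = -1/146 (K = 1/(-146) = -1/146 ≈ -0.0068493)
1/y(K) = 1/917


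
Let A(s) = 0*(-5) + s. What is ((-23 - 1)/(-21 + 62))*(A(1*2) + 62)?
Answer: -1536/41 ≈ -37.463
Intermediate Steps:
A(s) = s (A(s) = 0 + s = s)
((-23 - 1)/(-21 + 62))*(A(1*2) + 62) = ((-23 - 1)/(-21 + 62))*(1*2 + 62) = (-24/41)*(2 + 62) = -24*1/41*64 = -24/41*64 = -1536/41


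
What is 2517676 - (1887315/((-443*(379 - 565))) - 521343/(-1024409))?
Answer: 70837724522360761/28136417594 ≈ 2.5177e+6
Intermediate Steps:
2517676 - (1887315/((-443*(379 - 565))) - 521343/(-1024409)) = 2517676 - (1887315/((-443*(-186))) - 521343*(-1/1024409)) = 2517676 - (1887315/82398 + 521343/1024409) = 2517676 - (1887315*(1/82398) + 521343/1024409) = 2517676 - (629105/27466 + 521343/1024409) = 2517676 - 1*658780030783/28136417594 = 2517676 - 658780030783/28136417594 = 70837724522360761/28136417594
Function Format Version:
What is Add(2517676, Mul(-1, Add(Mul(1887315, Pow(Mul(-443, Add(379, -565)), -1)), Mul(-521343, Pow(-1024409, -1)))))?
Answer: Rational(70837724522360761, 28136417594) ≈ 2.5177e+6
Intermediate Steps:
Add(2517676, Mul(-1, Add(Mul(1887315, Pow(Mul(-443, Add(379, -565)), -1)), Mul(-521343, Pow(-1024409, -1))))) = Add(2517676, Mul(-1, Add(Mul(1887315, Pow(Mul(-443, -186), -1)), Mul(-521343, Rational(-1, 1024409))))) = Add(2517676, Mul(-1, Add(Mul(1887315, Pow(82398, -1)), Rational(521343, 1024409)))) = Add(2517676, Mul(-1, Add(Mul(1887315, Rational(1, 82398)), Rational(521343, 1024409)))) = Add(2517676, Mul(-1, Add(Rational(629105, 27466), Rational(521343, 1024409)))) = Add(2517676, Mul(-1, Rational(658780030783, 28136417594))) = Add(2517676, Rational(-658780030783, 28136417594)) = Rational(70837724522360761, 28136417594)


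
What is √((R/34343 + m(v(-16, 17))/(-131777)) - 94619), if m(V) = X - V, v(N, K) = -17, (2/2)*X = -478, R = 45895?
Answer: I*√1937884531671763848485981/4525617511 ≈ 307.6*I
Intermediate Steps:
X = -478
m(V) = -478 - V
√((R/34343 + m(v(-16, 17))/(-131777)) - 94619) = √((45895/34343 + (-478 - 1*(-17))/(-131777)) - 94619) = √((45895*(1/34343) + (-478 + 17)*(-1/131777)) - 94619) = √((45895/34343 - 461*(-1/131777)) - 94619) = √((45895/34343 + 461/131777) - 94619) = √(6063737538/4525617511 - 94619) = √(-428203339535771/4525617511) = I*√1937884531671763848485981/4525617511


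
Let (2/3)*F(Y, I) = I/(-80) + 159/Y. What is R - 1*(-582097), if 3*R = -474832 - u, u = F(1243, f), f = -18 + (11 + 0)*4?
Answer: 126433912357/298320 ≈ 4.2382e+5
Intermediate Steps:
f = 26 (f = -18 + 11*4 = -18 + 44 = 26)
F(Y, I) = -3*I/160 + 477/(2*Y) (F(Y, I) = 3*(I/(-80) + 159/Y)/2 = 3*(I*(-1/80) + 159/Y)/2 = 3*(-I/80 + 159/Y)/2 = 3*(159/Y - I/80)/2 = -3*I/160 + 477/(2*Y))
u = -29397/99440 (u = (3/160)*(12720 - 1*26*1243)/1243 = (3/160)*(1/1243)*(12720 - 32318) = (3/160)*(1/1243)*(-19598) = -29397/99440 ≈ -0.29563)
R = -47217264683/298320 (R = (-474832 - 1*(-29397/99440))/3 = (-474832 + 29397/99440)/3 = (1/3)*(-47217264683/99440) = -47217264683/298320 ≈ -1.5828e+5)
R - 1*(-582097) = -47217264683/298320 - 1*(-582097) = -47217264683/298320 + 582097 = 126433912357/298320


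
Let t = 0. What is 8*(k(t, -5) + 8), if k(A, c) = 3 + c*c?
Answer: 288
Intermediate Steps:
k(A, c) = 3 + c**2
8*(k(t, -5) + 8) = 8*((3 + (-5)**2) + 8) = 8*((3 + 25) + 8) = 8*(28 + 8) = 8*36 = 288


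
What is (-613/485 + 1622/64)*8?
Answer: 373719/1940 ≈ 192.64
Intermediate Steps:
(-613/485 + 1622/64)*8 = (-613*1/485 + 1622*(1/64))*8 = (-613/485 + 811/32)*8 = (373719/15520)*8 = 373719/1940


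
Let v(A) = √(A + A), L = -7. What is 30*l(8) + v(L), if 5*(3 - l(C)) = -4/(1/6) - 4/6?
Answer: 238 + I*√14 ≈ 238.0 + 3.7417*I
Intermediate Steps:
l(C) = 119/15 (l(C) = 3 - (-4/(1/6) - 4/6)/5 = 3 - (-4/⅙ - 4*⅙)/5 = 3 - (-4*6 - ⅔)/5 = 3 - (-24 - ⅔)/5 = 3 - ⅕*(-74/3) = 3 + 74/15 = 119/15)
v(A) = √2*√A (v(A) = √(2*A) = √2*√A)
30*l(8) + v(L) = 30*(119/15) + √2*√(-7) = 238 + √2*(I*√7) = 238 + I*√14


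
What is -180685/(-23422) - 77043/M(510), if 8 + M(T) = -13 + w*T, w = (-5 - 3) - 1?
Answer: 879213227/35999614 ≈ 24.423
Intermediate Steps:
w = -9 (w = -8 - 1 = -9)
M(T) = -21 - 9*T (M(T) = -8 + (-13 - 9*T) = -21 - 9*T)
-180685/(-23422) - 77043/M(510) = -180685/(-23422) - 77043/(-21 - 9*510) = -180685*(-1/23422) - 77043/(-21 - 4590) = 180685/23422 - 77043/(-4611) = 180685/23422 - 77043*(-1/4611) = 180685/23422 + 25681/1537 = 879213227/35999614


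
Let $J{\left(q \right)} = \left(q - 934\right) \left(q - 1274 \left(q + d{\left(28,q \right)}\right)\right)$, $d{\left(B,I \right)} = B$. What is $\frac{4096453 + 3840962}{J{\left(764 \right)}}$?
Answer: $\frac{1587483}{34280296} \approx 0.046309$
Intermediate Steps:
$J{\left(q \right)} = \left(-35672 - 1273 q\right) \left(-934 + q\right)$ ($J{\left(q \right)} = \left(q - 934\right) \left(q - 1274 \left(q + 28\right)\right) = \left(-934 + q\right) \left(q - 1274 \left(28 + q\right)\right) = \left(-934 + q\right) \left(q - \left(35672 + 1274 q\right)\right) = \left(-934 + q\right) \left(-35672 - 1273 q\right) = \left(-35672 - 1273 q\right) \left(-934 + q\right)$)
$\frac{4096453 + 3840962}{J{\left(764 \right)}} = \frac{4096453 + 3840962}{33317648 - 1273 \cdot 764^{2} + 1153310 \cdot 764} = \frac{7937415}{33317648 - 743045008 + 881128840} = \frac{7937415}{171401480} = 7937415 \cdot \frac{1}{171401480} = \frac{1587483}{34280296}$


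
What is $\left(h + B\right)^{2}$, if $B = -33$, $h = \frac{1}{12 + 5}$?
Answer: $\frac{313600}{289} \approx 1085.1$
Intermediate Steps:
$h = \frac{1}{17} \approx 0.058824$
$\left(h + B\right)^{2} = \left(\frac{1}{17} - 33\right)^{2} = \left(- \frac{560}{17}\right)^{2} = \frac{313600}{289}$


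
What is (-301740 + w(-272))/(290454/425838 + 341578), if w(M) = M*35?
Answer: -22091055980/24242863803 ≈ -0.91124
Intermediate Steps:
w(M) = 35*M
(-301740 + w(-272))/(290454/425838 + 341578) = (-301740 + 35*(-272))/(290454/425838 + 341578) = (-301740 - 9520)/(290454*(1/425838) + 341578) = -311260/(48409/70973 + 341578) = -311260/24242863803/70973 = -311260*70973/24242863803 = -22091055980/24242863803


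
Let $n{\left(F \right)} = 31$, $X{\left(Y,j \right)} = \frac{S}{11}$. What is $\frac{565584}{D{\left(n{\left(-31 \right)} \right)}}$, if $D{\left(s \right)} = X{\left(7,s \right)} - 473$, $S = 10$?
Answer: $- \frac{2073808}{1731} \approx -1198.0$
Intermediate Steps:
$X{\left(Y,j \right)} = \frac{10}{11}$
$D{\left(s \right)} = - \frac{5193}{11}$ ($D{\left(s \right)} = \frac{10}{11} - 473 = - \frac{5193}{11}$)
$\frac{565584}{D{\left(n{\left(-31 \right)} \right)}} = \frac{565584}{- \frac{5193}{11}} = 565584 \left(- \frac{11}{5193}\right) = - \frac{2073808}{1731}$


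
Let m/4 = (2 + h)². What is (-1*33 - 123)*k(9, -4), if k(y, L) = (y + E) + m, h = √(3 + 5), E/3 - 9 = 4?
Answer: -14976 - 4992*√2 ≈ -22036.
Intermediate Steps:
E = 39 (E = 27 + 3*4 = 27 + 12 = 39)
h = 2*√2 (h = √8 = 2*√2 ≈ 2.8284)
m = 4*(2 + 2*√2)² ≈ 93.255
k(y, L) = 87 + y + 32*√2 (k(y, L) = (y + 39) + (48 + 32*√2) = (39 + y) + (48 + 32*√2) = 87 + y + 32*√2)
(-1*33 - 123)*k(9, -4) = (-1*33 - 123)*(87 + 9 + 32*√2) = (-33 - 123)*(96 + 32*√2) = -156*(96 + 32*√2) = -14976 - 4992*√2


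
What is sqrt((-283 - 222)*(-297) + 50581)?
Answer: 17*sqrt(694) ≈ 447.85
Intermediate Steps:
sqrt((-283 - 222)*(-297) + 50581) = sqrt(-505*(-297) + 50581) = sqrt(149985 + 50581) = sqrt(200566) = 17*sqrt(694)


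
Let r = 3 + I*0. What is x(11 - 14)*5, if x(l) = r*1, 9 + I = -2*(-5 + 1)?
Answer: 15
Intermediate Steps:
I = -1 (I = -9 - 2*(-5 + 1) = -9 - 2*(-4) = -9 + 8 = -1)
r = 3 (r = 3 - 1*0 = 3 + 0 = 3)
x(l) = 3 (x(l) = 3*1 = 3)
x(11 - 14)*5 = 3*5 = 15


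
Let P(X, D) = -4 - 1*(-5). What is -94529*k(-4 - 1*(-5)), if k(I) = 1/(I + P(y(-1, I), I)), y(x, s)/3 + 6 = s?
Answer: -94529/2 ≈ -47265.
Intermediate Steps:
y(x, s) = -18 + 3*s
P(X, D) = 1 (P(X, D) = -4 + 5 = 1)
k(I) = 1/(1 + I) (k(I) = 1/(I + 1) = 1/(1 + I))
-94529*k(-4 - 1*(-5)) = -94529/(1 + (-4 - 1*(-5))) = -94529/(1 + (-4 + 5)) = -94529/(1 + 1) = -94529/2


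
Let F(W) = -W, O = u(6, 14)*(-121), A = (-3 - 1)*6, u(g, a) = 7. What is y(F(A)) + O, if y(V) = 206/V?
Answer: -10061/12 ≈ -838.42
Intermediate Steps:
A = -24 (A = -4*6 = -24)
O = -847 (O = 7*(-121) = -847)
y(F(A)) + O = 206/((-1*(-24))) - 847 = 206/24 - 847 = 206*(1/24) - 847 = 103/12 - 847 = -10061/12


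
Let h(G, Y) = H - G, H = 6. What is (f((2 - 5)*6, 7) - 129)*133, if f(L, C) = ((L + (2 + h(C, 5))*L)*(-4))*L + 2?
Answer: -361627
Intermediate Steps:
h(G, Y) = 6 - G
f(L, C) = 2 + L*(-4*L - 4*L*(8 - C)) (f(L, C) = ((L + (2 + (6 - C))*L)*(-4))*L + 2 = ((L + (8 - C)*L)*(-4))*L + 2 = ((L + L*(8 - C))*(-4))*L + 2 = (-4*L - 4*L*(8 - C))*L + 2 = L*(-4*L - 4*L*(8 - C)) + 2 = 2 + L*(-4*L - 4*L*(8 - C)))
(f((2 - 5)*6, 7) - 129)*133 = ((2 - 36*36*(2 - 5)² + 4*7*((2 - 5)*6)²) - 129)*133 = ((2 - 36*(-3*6)² + 4*7*(-3*6)²) - 129)*133 = ((2 - 36*(-18)² + 4*7*(-18)²) - 129)*133 = ((2 - 36*324 + 4*7*324) - 129)*133 = ((2 - 11664 + 9072) - 129)*133 = (-2590 - 129)*133 = -2719*133 = -361627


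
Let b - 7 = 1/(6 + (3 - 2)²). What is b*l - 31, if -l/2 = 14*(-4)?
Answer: 769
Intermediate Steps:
l = 112 (l = -28*(-4) = -2*(-56) = 112)
b = 50/7 (b = 7 + 1/(6 + (3 - 2)²) = 7 + 1/(6 + 1²) = 7 + 1/(6 + 1) = 7 + 1/7 = 7 + ⅐ = 50/7 ≈ 7.1429)
b*l - 31 = (50/7)*112 - 31 = 800 - 31 = 769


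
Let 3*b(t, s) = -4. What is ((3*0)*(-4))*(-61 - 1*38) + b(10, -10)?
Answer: -4/3 ≈ -1.3333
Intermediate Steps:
b(t, s) = -4/3 (b(t, s) = (⅓)*(-4) = -4/3)
((3*0)*(-4))*(-61 - 1*38) + b(10, -10) = ((3*0)*(-4))*(-61 - 1*38) - 4/3 = (0*(-4))*(-61 - 38) - 4/3 = 0*(-99) - 4/3 = 0 - 4/3 = -4/3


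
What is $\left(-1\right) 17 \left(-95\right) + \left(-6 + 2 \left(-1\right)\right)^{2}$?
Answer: $1679$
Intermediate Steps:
$\left(-1\right) 17 \left(-95\right) + \left(-6 + 2 \left(-1\right)\right)^{2} = \left(-17\right) \left(-95\right) + \left(-6 - 2\right)^{2} = 1615 + \left(-8\right)^{2} = 1615 + 64 = 1679$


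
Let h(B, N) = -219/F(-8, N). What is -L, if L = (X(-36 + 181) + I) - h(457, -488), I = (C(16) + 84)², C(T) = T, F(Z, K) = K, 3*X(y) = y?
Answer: -14710103/1464 ≈ -10048.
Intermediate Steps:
X(y) = y/3
h(B, N) = -219/N
I = 10000 (I = (16 + 84)² = 100² = 10000)
L = 14710103/1464 (L = ((-36 + 181)/3 + 10000) - (-219)/(-488) = ((⅓)*145 + 10000) - (-219)*(-1)/488 = (145/3 + 10000) - 1*219/488 = 30145/3 - 219/488 = 14710103/1464 ≈ 10048.)
-L = -1*14710103/1464 = -14710103/1464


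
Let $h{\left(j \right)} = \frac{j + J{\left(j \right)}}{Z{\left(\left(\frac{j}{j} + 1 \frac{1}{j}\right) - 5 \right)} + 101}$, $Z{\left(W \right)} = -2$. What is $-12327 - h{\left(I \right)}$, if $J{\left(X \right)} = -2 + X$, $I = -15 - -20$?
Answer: $- \frac{1220381}{99} \approx -12327.0$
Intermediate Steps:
$I = 5$ ($I = -15 + 20 = 5$)
$h{\left(j \right)} = - \frac{2}{99} + \frac{2 j}{99}$ ($h{\left(j \right)} = \frac{j + \left(-2 + j\right)}{-2 + 101} = \frac{-2 + 2 j}{99} = \left(-2 + 2 j\right) \frac{1}{99} = - \frac{2}{99} + \frac{2 j}{99}$)
$-12327 - h{\left(I \right)} = -12327 - \left(- \frac{2}{99} + \frac{2}{99} \cdot 5\right) = -12327 - \left(- \frac{2}{99} + \frac{10}{99}\right) = -12327 - \frac{8}{99} = - \frac{1220381}{99}$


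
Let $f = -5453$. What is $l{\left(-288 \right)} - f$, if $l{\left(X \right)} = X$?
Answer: $5165$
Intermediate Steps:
$l{\left(-288 \right)} - f = -288 - -5453 = -288 + 5453 = 5165$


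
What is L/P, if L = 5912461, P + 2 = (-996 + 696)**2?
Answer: 5912461/89998 ≈ 65.695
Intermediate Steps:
P = 89998 (P = -2 + (-996 + 696)**2 = -2 + (-300)**2 = -2 + 90000 = 89998)
L/P = 5912461/89998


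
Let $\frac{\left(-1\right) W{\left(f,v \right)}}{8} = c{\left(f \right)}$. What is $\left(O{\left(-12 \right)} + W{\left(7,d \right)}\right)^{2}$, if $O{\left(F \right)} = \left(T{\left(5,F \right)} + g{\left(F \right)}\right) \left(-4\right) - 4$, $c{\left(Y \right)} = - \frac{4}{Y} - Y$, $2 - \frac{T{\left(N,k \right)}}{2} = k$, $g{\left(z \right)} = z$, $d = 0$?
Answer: $\frac{2704}{49} \approx 55.184$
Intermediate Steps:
$T{\left(N,k \right)} = 4 - 2 k$
$c{\left(Y \right)} = - Y - \frac{4}{Y}$
$W{\left(f,v \right)} = 8 f + \frac{32}{f}$ ($W{\left(f,v \right)} = - 8 \left(- f - \frac{4}{f}\right) = 8 f + \frac{32}{f}$)
$O{\left(F \right)} = -20 + 4 F$ ($O{\left(F \right)} = \left(\left(4 - 2 F\right) + F\right) \left(-4\right) - 4 = \left(4 - F\right) \left(-4\right) - 4 = \left(-16 + 4 F\right) - 4 = -20 + 4 F$)
$\left(O{\left(-12 \right)} + W{\left(7,d \right)}\right)^{2} = \left(\left(-20 + 4 \left(-12\right)\right) + \left(8 \cdot 7 + \frac{32}{7}\right)\right)^{2} = \left(\left(-20 - 48\right) + \left(56 + 32 \cdot \frac{1}{7}\right)\right)^{2} = \left(-68 + \left(56 + \frac{32}{7}\right)\right)^{2} = \left(-68 + \frac{424}{7}\right)^{2} = \left(- \frac{52}{7}\right)^{2} = \frac{2704}{49}$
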